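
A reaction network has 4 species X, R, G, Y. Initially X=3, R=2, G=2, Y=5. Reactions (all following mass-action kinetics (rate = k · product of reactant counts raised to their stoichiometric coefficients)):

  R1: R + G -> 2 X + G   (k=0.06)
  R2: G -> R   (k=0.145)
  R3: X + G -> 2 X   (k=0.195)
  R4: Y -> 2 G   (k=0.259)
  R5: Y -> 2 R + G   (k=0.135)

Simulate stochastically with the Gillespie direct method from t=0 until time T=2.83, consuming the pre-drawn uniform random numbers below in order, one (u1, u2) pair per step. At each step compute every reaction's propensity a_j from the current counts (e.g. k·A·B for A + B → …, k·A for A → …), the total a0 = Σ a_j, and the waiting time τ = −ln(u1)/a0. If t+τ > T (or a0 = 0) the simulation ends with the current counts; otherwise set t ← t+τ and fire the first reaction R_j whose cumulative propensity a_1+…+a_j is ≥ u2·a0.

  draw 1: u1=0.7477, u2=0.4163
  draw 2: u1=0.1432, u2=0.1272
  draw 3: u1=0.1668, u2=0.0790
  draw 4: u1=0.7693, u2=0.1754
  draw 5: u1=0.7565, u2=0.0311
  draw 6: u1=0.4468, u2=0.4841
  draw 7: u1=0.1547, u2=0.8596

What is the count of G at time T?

t=0.000: X=3 R=2 G=2 Y=5
Draw 1: a1=0.240, a2=0.290, a3=1.170, a4=1.295, a5=0.675, a0=3.670; τ=−ln(0.7477)/3.670=0.079 → t=0.079; u2·a0=0.4163·3.670=1.528; a1+a2=0.530 < 1.528 ≤ a1+…+a3=1.700 → R3 fires; X=4 R=2 G=1 Y=5
Draw 2: a1=0.120, a2=0.145, a3=0.780, a4=1.295, a5=0.675, a0=3.015; τ=−ln(0.1432)/3.015=0.645 → t=0.724; u2·a0=0.1272·3.015=0.384; a1+a2=0.265 < 0.384 ≤ a1+…+a3=1.045 → R3 fires; X=5 R=2 G=0 Y=5
Draw 3: a1=0.000, a2=0.000, a3=0.000, a4=1.295, a5=0.675, a0=1.970; τ=−ln(0.1668)/1.970=0.909 → t=1.633; u2·a0=0.0790·1.970=0.156; a1+…+a3=0.000 < 0.156 ≤ a1+…+a4=1.295 → R4 fires; X=5 R=2 G=2 Y=4
Draw 4: a1=0.240, a2=0.290, a3=1.950, a4=1.036, a5=0.540, a0=4.056; τ=−ln(0.7693)/4.056=0.065 → t=1.698; u2·a0=0.1754·4.056=0.711; a1+a2=0.530 < 0.711 ≤ a1+…+a3=2.480 → R3 fires; X=6 R=2 G=1 Y=4
Draw 5: a1=0.120, a2=0.145, a3=1.170, a4=1.036, a5=0.540, a0=3.011; τ=−ln(0.7565)/3.011=0.093 → t=1.790; u2·a0=0.0311·3.011=0.094 ≤ a1=0.120 → R1 fires; X=8 R=1 G=1 Y=4
Draw 6: a1=0.060, a2=0.145, a3=1.560, a4=1.036, a5=0.540, a0=3.341; τ=−ln(0.4468)/3.341=0.241 → t=2.031; u2·a0=0.4841·3.341=1.617; a1+a2=0.205 < 1.617 ≤ a1+…+a3=1.765 → R3 fires; X=9 R=1 G=0 Y=4
Draw 7: a1=0.000, a2=0.000, a3=0.000, a4=1.036, a5=0.540, a0=1.576; τ=−ln(0.1547)/1.576=1.184 → t=3.216 > T=2.83: stop.
Read off G at T=2.83: 0

G at T = 0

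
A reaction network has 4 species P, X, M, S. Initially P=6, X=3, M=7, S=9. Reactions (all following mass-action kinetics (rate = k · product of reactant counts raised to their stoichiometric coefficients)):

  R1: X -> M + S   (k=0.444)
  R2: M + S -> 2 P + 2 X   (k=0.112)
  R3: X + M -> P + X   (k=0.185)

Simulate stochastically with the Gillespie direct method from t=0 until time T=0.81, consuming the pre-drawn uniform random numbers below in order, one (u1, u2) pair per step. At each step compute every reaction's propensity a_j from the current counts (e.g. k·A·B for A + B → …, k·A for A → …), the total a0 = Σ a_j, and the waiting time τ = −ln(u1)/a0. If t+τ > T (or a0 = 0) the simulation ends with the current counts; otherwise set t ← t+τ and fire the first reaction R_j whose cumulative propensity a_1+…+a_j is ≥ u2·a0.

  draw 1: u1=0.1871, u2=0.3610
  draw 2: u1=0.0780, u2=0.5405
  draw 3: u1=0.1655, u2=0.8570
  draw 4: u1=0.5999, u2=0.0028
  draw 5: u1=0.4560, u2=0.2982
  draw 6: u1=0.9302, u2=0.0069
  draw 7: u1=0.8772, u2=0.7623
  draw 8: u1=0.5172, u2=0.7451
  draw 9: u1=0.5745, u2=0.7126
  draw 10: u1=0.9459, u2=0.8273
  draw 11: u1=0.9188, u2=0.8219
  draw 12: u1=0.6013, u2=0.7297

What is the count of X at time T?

t=0.000: P=6 X=3 M=7 S=9
Draw 1: a1=1.332, a2=7.056, a3=3.885, a0=12.273; τ=−ln(0.1871)/12.273=0.137 → t=0.137; u2·a0=0.3610·12.273=4.431; a1=1.332 < 4.431 ≤ a1+a2=8.388 → R2 fires; P=8 X=5 M=6 S=8
Draw 2: a1=2.220, a2=5.376, a3=5.550, a0=13.146; τ=−ln(0.0780)/13.146=0.194 → t=0.331; u2·a0=0.5405·13.146=7.105; a1=2.220 < 7.105 ≤ a1+a2=7.596 → R2 fires; P=10 X=7 M=5 S=7
Draw 3: a1=3.108, a2=3.920, a3=6.475, a0=13.503; τ=−ln(0.1655)/13.503=0.133 → t=0.464; u2·a0=0.8570·13.503=11.572; a1+a2=7.028 < 11.572 ≤ a1+…+a3=13.503 → R3 fires; P=11 X=7 M=4 S=7
Draw 4: a1=3.108, a2=3.136, a3=5.180, a0=11.424; τ=−ln(0.5999)/11.424=0.045 → t=0.509; u2·a0=0.0028·11.424=0.032 ≤ a1=3.108 → R1 fires; P=11 X=6 M=5 S=8
Draw 5: a1=2.664, a2=4.480, a3=5.550, a0=12.694; τ=−ln(0.4560)/12.694=0.062 → t=0.570; u2·a0=0.2982·12.694=3.785; a1=2.664 < 3.785 ≤ a1+a2=7.144 → R2 fires; P=13 X=8 M=4 S=7
Draw 6: a1=3.552, a2=3.136, a3=5.920, a0=12.608; τ=−ln(0.9302)/12.608=0.006 → t=0.576; u2·a0=0.0069·12.608=0.087 ≤ a1=3.552 → R1 fires; P=13 X=7 M=5 S=8
Draw 7: a1=3.108, a2=4.480, a3=6.475, a0=14.063; τ=−ln(0.8772)/14.063=0.009 → t=0.585; u2·a0=0.7623·14.063=10.720; a1+a2=7.588 < 10.720 ≤ a1+…+a3=14.063 → R3 fires; P=14 X=7 M=4 S=8
Draw 8: a1=3.108, a2=3.584, a3=5.180, a0=11.872; τ=−ln(0.5172)/11.872=0.056 → t=0.641; u2·a0=0.7451·11.872=8.846; a1+a2=6.692 < 8.846 ≤ a1+…+a3=11.872 → R3 fires; P=15 X=7 M=3 S=8
Draw 9: a1=3.108, a2=2.688, a3=3.885, a0=9.681; τ=−ln(0.5745)/9.681=0.057 → t=0.698; u2·a0=0.7126·9.681=6.899; a1+a2=5.796 < 6.899 ≤ a1+…+a3=9.681 → R3 fires; P=16 X=7 M=2 S=8
Draw 10: a1=3.108, a2=1.792, a3=2.590, a0=7.490; τ=−ln(0.9459)/7.490=0.007 → t=0.706; u2·a0=0.8273·7.490=6.196; a1+a2=4.900 < 6.196 ≤ a1+…+a3=7.490 → R3 fires; P=17 X=7 M=1 S=8
Draw 11: a1=3.108, a2=0.896, a3=1.295, a0=5.299; τ=−ln(0.9188)/5.299=0.016 → t=0.722; u2·a0=0.8219·5.299=4.355; a1+a2=4.004 < 4.355 ≤ a1+…+a3=5.299 → R3 fires; P=18 X=7 M=0 S=8
Draw 12: a1=3.108, a2=0.000, a3=0.000, a0=3.108; τ=−ln(0.6013)/3.108=0.164 → t=0.885 > T=0.81: stop.
Read off X at T=0.81: 7

X at T = 7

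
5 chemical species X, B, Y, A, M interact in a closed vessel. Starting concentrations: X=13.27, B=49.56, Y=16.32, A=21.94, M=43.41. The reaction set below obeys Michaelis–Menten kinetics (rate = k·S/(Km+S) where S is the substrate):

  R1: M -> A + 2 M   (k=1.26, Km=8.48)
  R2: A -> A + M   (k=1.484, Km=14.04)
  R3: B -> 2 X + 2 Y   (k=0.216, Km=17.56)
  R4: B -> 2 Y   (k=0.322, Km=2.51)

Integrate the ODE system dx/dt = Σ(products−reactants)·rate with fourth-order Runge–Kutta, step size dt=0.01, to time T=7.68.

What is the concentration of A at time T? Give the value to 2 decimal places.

RK4 with dt=0.01: 768 steps to T=7.68. Trajectory (selected grid times):
t=0.00: X=13.27 B=49.56 Y=16.32 A=21.94 M=43.41
t=0.85: X=13.54 B=49.16 Y=17.11 A=22.84 M=45.08
t=1.71: X=13.81 B=48.76 Y=17.91 A=23.75 M=46.79
t=2.56: X=14.08 B=48.37 Y=18.70 A=24.66 M=48.50
t=3.41: X=14.35 B=47.97 Y=19.49 A=25.58 M=50.23
t=4.27: X=14.62 B=47.58 Y=20.29 A=26.51 M=51.98
t=5.12: X=14.89 B=47.18 Y=21.08 A=27.43 M=53.74
t=5.97: X=15.16 B=46.79 Y=21.86 A=28.36 M=55.50
t=6.83: X=15.43 B=46.39 Y=22.66 A=29.30 M=57.30
t=7.68: X=15.70 B=46.00 Y=23.44 A=30.23 M=59.09
Read off A at T=7.68: 30.23

A at T = 30.23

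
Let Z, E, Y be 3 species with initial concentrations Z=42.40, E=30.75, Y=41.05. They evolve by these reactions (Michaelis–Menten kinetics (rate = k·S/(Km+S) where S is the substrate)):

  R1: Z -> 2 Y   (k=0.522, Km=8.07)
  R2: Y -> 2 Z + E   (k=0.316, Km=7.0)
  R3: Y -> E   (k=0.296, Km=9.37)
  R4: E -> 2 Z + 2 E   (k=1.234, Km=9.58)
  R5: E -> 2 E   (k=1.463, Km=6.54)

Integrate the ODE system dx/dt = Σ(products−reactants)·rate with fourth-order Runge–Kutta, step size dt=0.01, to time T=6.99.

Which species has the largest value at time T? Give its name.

Dominant species at T: Z

RK4 with dt=0.01: 699 steps to T=6.99. Trajectory (selected grid times):
t=0.00: Z=42.40 E=30.75 Y=41.05
t=0.78: Z=43.96 E=32.83 Y=41.34
t=1.55: Z=45.51 E=34.91 Y=41.62
t=2.33: Z=47.11 E=37.04 Y=41.92
t=3.11: Z=48.72 E=39.18 Y=42.21
t=3.88: Z=50.33 E=41.31 Y=42.51
t=4.66: Z=51.97 E=43.49 Y=42.81
t=5.44: Z=53.63 E=45.68 Y=43.12
t=6.21: Z=55.27 E=47.85 Y=43.42
t=6.99: Z=56.95 E=50.07 Y=43.73
At T=6.99: Z=56.95 E=50.07 Y=43.73; the largest is Z.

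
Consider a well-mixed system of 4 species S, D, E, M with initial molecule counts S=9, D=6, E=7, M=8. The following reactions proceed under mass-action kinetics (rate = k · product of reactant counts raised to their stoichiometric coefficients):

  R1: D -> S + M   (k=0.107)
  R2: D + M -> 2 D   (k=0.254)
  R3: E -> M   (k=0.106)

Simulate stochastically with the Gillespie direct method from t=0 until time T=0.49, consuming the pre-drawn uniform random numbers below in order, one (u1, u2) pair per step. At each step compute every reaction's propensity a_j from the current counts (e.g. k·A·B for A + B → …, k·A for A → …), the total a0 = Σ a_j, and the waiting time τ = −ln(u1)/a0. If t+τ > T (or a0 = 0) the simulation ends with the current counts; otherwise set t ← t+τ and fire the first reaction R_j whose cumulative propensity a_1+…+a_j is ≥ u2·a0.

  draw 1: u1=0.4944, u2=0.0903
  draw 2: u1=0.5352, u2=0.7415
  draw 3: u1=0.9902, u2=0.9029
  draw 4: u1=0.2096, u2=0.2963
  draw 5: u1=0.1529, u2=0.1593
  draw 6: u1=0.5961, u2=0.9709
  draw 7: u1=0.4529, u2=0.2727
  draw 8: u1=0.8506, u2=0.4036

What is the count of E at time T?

t=0.000: S=9 D=6 E=7 M=8
Draw 1: a1=0.642, a2=12.192, a3=0.742, a0=13.576; τ=−ln(0.4944)/13.576=0.052 → t=0.052; u2·a0=0.0903·13.576=1.226; a1=0.642 < 1.226 ≤ a1+a2=12.834 → R2 fires; S=9 D=7 E=7 M=7
Draw 2: a1=0.749, a2=12.446, a3=0.742, a0=13.937; τ=−ln(0.5352)/13.937=0.045 → t=0.097; u2·a0=0.7415·13.937=10.334; a1=0.749 < 10.334 ≤ a1+a2=13.195 → R2 fires; S=9 D=8 E=7 M=6
Draw 3: a1=0.856, a2=12.192, a3=0.742, a0=13.790; τ=−ln(0.9902)/13.790=0.001 → t=0.097; u2·a0=0.9029·13.790=12.451; a1=0.856 < 12.451 ≤ a1+a2=13.048 → R2 fires; S=9 D=9 E=7 M=5
Draw 4: a1=0.963, a2=11.430, a3=0.742, a0=13.135; τ=−ln(0.2096)/13.135=0.119 → t=0.216; u2·a0=0.2963·13.135=3.892; a1=0.963 < 3.892 ≤ a1+a2=12.393 → R2 fires; S=9 D=10 E=7 M=4
Draw 5: a1=1.070, a2=10.160, a3=0.742, a0=11.972; τ=−ln(0.1529)/11.972=0.157 → t=0.373; u2·a0=0.1593·11.972=1.907; a1=1.070 < 1.907 ≤ a1+a2=11.230 → R2 fires; S=9 D=11 E=7 M=3
Draw 6: a1=1.177, a2=8.382, a3=0.742, a0=10.301; τ=−ln(0.5961)/10.301=0.050 → t=0.424; u2·a0=0.9709·10.301=10.001; a1+a2=9.559 < 10.001 ≤ a1+…+a3=10.301 → R3 fires; S=9 D=11 E=6 M=4
Draw 7: a1=1.177, a2=11.176, a3=0.636, a0=12.989; τ=−ln(0.4529)/12.989=0.061 → t=0.484; u2·a0=0.2727·12.989=3.542; a1=1.177 < 3.542 ≤ a1+a2=12.353 → R2 fires; S=9 D=12 E=6 M=3
Draw 8: a1=1.284, a2=9.144, a3=0.636, a0=11.064; τ=−ln(0.8506)/11.064=0.015 → t=0.499 > T=0.49: stop.
Read off E at T=0.49: 6

E at T = 6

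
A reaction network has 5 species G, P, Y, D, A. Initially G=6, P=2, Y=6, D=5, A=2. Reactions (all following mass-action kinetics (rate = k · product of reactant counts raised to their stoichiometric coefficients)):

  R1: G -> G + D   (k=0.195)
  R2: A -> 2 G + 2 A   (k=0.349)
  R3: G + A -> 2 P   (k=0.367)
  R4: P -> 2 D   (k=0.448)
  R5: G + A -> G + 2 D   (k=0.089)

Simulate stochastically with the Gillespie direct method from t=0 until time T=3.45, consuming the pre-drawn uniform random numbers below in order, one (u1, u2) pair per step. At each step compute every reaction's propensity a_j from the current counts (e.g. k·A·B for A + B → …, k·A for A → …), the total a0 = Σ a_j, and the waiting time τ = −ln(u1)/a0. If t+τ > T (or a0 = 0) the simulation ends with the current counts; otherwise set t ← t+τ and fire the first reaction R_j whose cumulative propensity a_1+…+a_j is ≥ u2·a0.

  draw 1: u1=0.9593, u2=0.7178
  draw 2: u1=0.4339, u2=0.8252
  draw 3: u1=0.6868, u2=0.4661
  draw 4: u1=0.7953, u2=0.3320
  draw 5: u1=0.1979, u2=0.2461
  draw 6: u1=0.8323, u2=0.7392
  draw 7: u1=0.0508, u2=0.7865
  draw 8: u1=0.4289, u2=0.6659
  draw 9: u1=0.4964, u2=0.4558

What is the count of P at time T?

t=0.000: G=6 P=2 Y=6 D=5 A=2
Draw 1: a1=1.170, a2=0.698, a3=4.404, a4=0.896, a5=1.068, a0=8.236; τ=−ln(0.9593)/8.236=0.005 → t=0.005; u2·a0=0.7178·8.236=5.912; a1+a2=1.868 < 5.912 ≤ a1+…+a3=6.272 → R3 fires; G=5 P=4 Y=6 D=5 A=1
Draw 2: a1=0.975, a2=0.349, a3=1.835, a4=1.792, a5=0.445, a0=5.396; τ=−ln(0.4339)/5.396=0.155 → t=0.160; u2·a0=0.8252·5.396=4.453; a1+…+a3=3.159 < 4.453 ≤ a1+…+a4=4.951 → R4 fires; G=5 P=3 Y=6 D=7 A=1
Draw 3: a1=0.975, a2=0.349, a3=1.835, a4=1.344, a5=0.445, a0=4.948; τ=−ln(0.6868)/4.948=0.076 → t=0.236; u2·a0=0.4661·4.948=2.306; a1+a2=1.324 < 2.306 ≤ a1+…+a3=3.159 → R3 fires; G=4 P=5 Y=6 D=7 A=0
Draw 4: a1=0.780, a2=0.000, a3=0.000, a4=2.240, a5=0.000, a0=3.020; τ=−ln(0.7953)/3.020=0.076 → t=0.312; u2·a0=0.3320·3.020=1.003; a1+…+a3=0.780 < 1.003 ≤ a1+…+a4=3.020 → R4 fires; G=4 P=4 Y=6 D=9 A=0
Draw 5: a1=0.780, a2=0.000, a3=0.000, a4=1.792, a5=0.000, a0=2.572; τ=−ln(0.1979)/2.572=0.630 → t=0.941; u2·a0=0.2461·2.572=0.633 ≤ a1=0.780 → R1 fires; G=4 P=4 Y=6 D=10 A=0
Draw 6: a1=0.780, a2=0.000, a3=0.000, a4=1.792, a5=0.000, a0=2.572; τ=−ln(0.8323)/2.572=0.071 → t=1.013; u2·a0=0.7392·2.572=1.901; a1+…+a3=0.780 < 1.901 ≤ a1+…+a4=2.572 → R4 fires; G=4 P=3 Y=6 D=12 A=0
Draw 7: a1=0.780, a2=0.000, a3=0.000, a4=1.344, a5=0.000, a0=2.124; τ=−ln(0.0508)/2.124=1.403 → t=2.416; u2·a0=0.7865·2.124=1.671; a1+…+a3=0.780 < 1.671 ≤ a1+…+a4=2.124 → R4 fires; G=4 P=2 Y=6 D=14 A=0
Draw 8: a1=0.780, a2=0.000, a3=0.000, a4=0.896, a5=0.000, a0=1.676; τ=−ln(0.4289)/1.676=0.505 → t=2.921; u2·a0=0.6659·1.676=1.116; a1+…+a3=0.780 < 1.116 ≤ a1+…+a4=1.676 → R4 fires; G=4 P=1 Y=6 D=16 A=0
Draw 9: a1=0.780, a2=0.000, a3=0.000, a4=0.448, a5=0.000, a0=1.228; τ=−ln(0.4964)/1.228=0.570 → t=3.491 > T=3.45: stop.
Read off P at T=3.45: 1

P at T = 1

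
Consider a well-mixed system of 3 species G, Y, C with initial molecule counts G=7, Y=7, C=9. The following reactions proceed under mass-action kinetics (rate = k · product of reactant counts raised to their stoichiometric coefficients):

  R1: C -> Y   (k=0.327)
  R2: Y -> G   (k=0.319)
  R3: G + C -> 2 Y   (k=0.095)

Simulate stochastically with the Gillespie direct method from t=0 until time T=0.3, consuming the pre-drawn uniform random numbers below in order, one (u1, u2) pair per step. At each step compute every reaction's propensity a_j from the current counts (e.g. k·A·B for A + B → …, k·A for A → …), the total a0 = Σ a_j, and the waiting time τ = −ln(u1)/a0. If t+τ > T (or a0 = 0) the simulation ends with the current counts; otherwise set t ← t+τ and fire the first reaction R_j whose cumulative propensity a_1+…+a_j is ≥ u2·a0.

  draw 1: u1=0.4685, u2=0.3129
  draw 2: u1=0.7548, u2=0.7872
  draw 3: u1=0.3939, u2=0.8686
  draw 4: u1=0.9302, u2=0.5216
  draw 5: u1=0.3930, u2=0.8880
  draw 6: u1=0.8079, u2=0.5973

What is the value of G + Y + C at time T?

Value at T = 23

Check how each reaction changes W = G + Y + C (weight of products minus weight of reactants):
R1: C -> Y: (1·1) − (1·1) = 1 − 1 = 0
R2: Y -> G: (1·1) − (1·1) = 1 − 1 = 0
R3: G + C -> 2 Y: (1·2) − (1·1 + 1·1) = 2 − 2 = 0
Every reaction leaves W unchanged, so W is conserved and no simulation is needed: W(T) = W(0) = 7 + 7 + 9 = 23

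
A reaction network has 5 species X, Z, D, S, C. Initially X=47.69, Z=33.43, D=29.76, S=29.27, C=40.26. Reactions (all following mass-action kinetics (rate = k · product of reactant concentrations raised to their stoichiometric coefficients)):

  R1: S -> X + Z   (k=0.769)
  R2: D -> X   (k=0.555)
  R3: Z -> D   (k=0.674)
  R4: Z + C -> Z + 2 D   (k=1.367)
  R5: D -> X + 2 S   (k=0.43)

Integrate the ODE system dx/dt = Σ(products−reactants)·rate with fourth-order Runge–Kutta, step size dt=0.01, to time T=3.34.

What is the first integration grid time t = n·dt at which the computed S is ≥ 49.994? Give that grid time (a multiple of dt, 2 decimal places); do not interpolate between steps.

Threshold first reached at t = 0.44

RK4 with dt=0.01: 334 steps to T=3.34. Trajectory (selected grid times):
t=0.00: X=47.69 Z=33.43 D=29.76 S=29.27 C=40.26
t=0.37: X=92.60 Z=35.97 D=85.01 S=47.71 C=0.00
t=0.43: X=99.77 Z=36.75 D=81.56 S=49.75 C=0.00
t=0.44: X=100.96 Z=36.88 D=81.01 S=50.07 C=0.00
t=0.74: X=135.13 Z=41.39 D=67.15 S=56.66 C=0.00
t=1.11: X=174.02 Z=46.98 D=55.92 S=59.47 C=0.00
t=1.48: X=209.99 Z=51.59 D=49.19 S=59.17 C=0.00
t=1.86: X=244.66 Z=54.98 D=45.26 S=57.48 C=0.00
t=2.23: X=276.80 Z=57.06 D=43.18 S=55.45 C=0.00
t=2.60: X=307.81 Z=58.17 D=42.05 S=53.50 C=0.00
t=2.97: X=337.98 Z=58.57 D=41.42 S=51.80 C=0.00
t=3.34: X=367.53 Z=58.50 D=41.01 S=50.38 C=0.00
S(0.43)=49.753 < 49.994 but S(0.44)=50.068 ≥ 49.994, so the first grid time is t=0.44.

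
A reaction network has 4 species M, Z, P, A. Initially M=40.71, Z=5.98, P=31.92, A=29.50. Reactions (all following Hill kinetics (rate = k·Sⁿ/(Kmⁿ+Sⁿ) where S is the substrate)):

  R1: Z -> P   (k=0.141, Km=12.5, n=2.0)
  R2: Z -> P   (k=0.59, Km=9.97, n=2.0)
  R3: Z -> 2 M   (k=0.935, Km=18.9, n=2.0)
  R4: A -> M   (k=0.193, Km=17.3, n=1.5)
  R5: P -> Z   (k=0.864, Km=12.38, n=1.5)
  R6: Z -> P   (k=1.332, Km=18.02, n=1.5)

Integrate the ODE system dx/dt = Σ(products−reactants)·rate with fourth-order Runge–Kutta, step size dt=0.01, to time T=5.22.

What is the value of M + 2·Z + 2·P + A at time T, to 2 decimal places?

Check how each reaction changes W = M + 2·Z + 2·P + A (weight of products minus weight of reactants):
R1: Z -> P: (2·1) − (2·1) = 2 − 2 = 0
R2: Z -> P: (2·1) − (2·1) = 2 − 2 = 0
R3: Z -> 2 M: (1·2) − (2·1) = 2 − 2 = 0
R4: A -> M: (1·1) − (1·1) = 1 − 1 = 0
R5: P -> Z: (2·1) − (2·1) = 2 − 2 = 0
R6: Z -> P: (2·1) − (2·1) = 2 − 2 = 0
Every reaction leaves W unchanged, so W is conserved and no simulation is needed: W(T) = W(0) = 40.71 + 2·5.98 + 2·31.92 + 29.50 = 146.01

Value at T = 146.01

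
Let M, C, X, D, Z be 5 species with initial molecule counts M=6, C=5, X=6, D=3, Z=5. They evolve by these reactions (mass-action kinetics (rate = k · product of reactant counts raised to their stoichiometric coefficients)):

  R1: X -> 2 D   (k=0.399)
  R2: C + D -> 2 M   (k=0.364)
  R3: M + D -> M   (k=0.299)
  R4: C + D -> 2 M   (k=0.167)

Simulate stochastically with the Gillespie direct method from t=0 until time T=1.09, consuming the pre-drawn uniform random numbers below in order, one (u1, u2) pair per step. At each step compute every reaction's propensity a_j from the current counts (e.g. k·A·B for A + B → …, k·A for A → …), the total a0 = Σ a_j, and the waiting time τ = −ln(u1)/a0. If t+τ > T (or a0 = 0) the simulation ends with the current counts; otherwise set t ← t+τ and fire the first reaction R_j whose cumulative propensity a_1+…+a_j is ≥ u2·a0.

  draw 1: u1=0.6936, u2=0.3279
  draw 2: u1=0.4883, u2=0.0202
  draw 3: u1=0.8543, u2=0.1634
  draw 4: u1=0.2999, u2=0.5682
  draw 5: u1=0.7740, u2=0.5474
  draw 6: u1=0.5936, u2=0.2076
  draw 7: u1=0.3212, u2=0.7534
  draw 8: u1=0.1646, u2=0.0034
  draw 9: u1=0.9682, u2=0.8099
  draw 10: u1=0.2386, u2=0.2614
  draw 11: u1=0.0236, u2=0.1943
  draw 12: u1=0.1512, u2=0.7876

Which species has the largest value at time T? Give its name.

Dominant species at T: M

t=0.000: M=6 C=5 X=6 D=3 Z=5
Draw 1: a1=2.394, a2=5.460, a3=5.382, a4=2.505, a0=15.741; τ=−ln(0.6936)/15.741=0.023 → t=0.023; u2·a0=0.3279·15.741=5.161; a1=2.394 < 5.161 ≤ a1+a2=7.854 → R2 fires; M=8 C=4 X=6 D=2 Z=5
Draw 2: a1=2.394, a2=2.912, a3=4.784, a4=1.336, a0=11.426; τ=−ln(0.4883)/11.426=0.063 → t=0.086; u2·a0=0.0202·11.426=0.231 ≤ a1=2.394 → R1 fires; M=8 C=4 X=5 D=4 Z=5
Draw 3: a1=1.995, a2=5.824, a3=9.568, a4=2.672, a0=20.059; τ=−ln(0.8543)/20.059=0.008 → t=0.094; u2·a0=0.1634·20.059=3.278; a1=1.995 < 3.278 ≤ a1+a2=7.819 → R2 fires; M=10 C=3 X=5 D=3 Z=5
Draw 4: a1=1.995, a2=3.276, a3=8.970, a4=1.503, a0=15.744; τ=−ln(0.2999)/15.744=0.076 → t=0.170; u2·a0=0.5682·15.744=8.946; a1+a2=5.271 < 8.946 ≤ a1+…+a3=14.241 → R3 fires; M=10 C=3 X=5 D=2 Z=5
Draw 5: a1=1.995, a2=2.184, a3=5.980, a4=1.002, a0=11.161; τ=−ln(0.7740)/11.161=0.023 → t=0.193; u2·a0=0.5474·11.161=6.110; a1+a2=4.179 < 6.110 ≤ a1+…+a3=10.159 → R3 fires; M=10 C=3 X=5 D=1 Z=5
Draw 6: a1=1.995, a2=1.092, a3=2.990, a4=0.501, a0=6.578; τ=−ln(0.5936)/6.578=0.079 → t=0.273; u2·a0=0.2076·6.578=1.366 ≤ a1=1.995 → R1 fires; M=10 C=3 X=4 D=3 Z=5
Draw 7: a1=1.596, a2=3.276, a3=8.970, a4=1.503, a0=15.345; τ=−ln(0.3212)/15.345=0.074 → t=0.347; u2·a0=0.7534·15.345=11.561; a1+a2=4.872 < 11.561 ≤ a1+…+a3=13.842 → R3 fires; M=10 C=3 X=4 D=2 Z=5
Draw 8: a1=1.596, a2=2.184, a3=5.980, a4=1.002, a0=10.762; τ=−ln(0.1646)/10.762=0.168 → t=0.514; u2·a0=0.0034·10.762=0.037 ≤ a1=1.596 → R1 fires; M=10 C=3 X=3 D=4 Z=5
Draw 9: a1=1.197, a2=4.368, a3=11.960, a4=2.004, a0=19.529; τ=−ln(0.9682)/19.529=0.002 → t=0.516; u2·a0=0.8099·19.529=15.817; a1+a2=5.565 < 15.817 ≤ a1+…+a3=17.525 → R3 fires; M=10 C=3 X=3 D=3 Z=5
Draw 10: a1=1.197, a2=3.276, a3=8.970, a4=1.503, a0=14.946; τ=−ln(0.2386)/14.946=0.096 → t=0.612; u2·a0=0.2614·14.946=3.907; a1=1.197 < 3.907 ≤ a1+a2=4.473 → R2 fires; M=12 C=2 X=3 D=2 Z=5
Draw 11: a1=1.197, a2=1.456, a3=7.176, a4=0.668, a0=10.497; τ=−ln(0.0236)/10.497=0.357 → t=0.969; u2·a0=0.1943·10.497=2.040; a1=1.197 < 2.040 ≤ a1+a2=2.653 → R2 fires; M=14 C=1 X=3 D=1 Z=5
Draw 12: a1=1.197, a2=0.364, a3=4.186, a4=0.167, a0=5.914; τ=−ln(0.1512)/5.914=0.319 → t=1.288 > T=1.09: stop.
At T=1.09: M=14 C=1 X=3 D=1 Z=5; the largest is M.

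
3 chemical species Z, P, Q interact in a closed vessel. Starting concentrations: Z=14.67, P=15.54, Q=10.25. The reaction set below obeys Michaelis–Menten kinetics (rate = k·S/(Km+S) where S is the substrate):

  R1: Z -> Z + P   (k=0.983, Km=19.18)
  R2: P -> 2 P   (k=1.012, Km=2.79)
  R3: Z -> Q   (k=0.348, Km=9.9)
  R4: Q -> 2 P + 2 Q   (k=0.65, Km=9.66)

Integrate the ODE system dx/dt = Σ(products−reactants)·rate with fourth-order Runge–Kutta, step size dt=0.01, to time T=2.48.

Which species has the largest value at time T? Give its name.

RK4 with dt=0.01: 248 steps to T=2.48. Trajectory (selected grid times):
t=0.00: Z=14.67 P=15.54 Q=10.25
t=0.28: Z=14.61 P=16.09 Q=10.40
t=0.55: Z=14.56 P=16.62 Q=10.55
t=0.83: Z=14.50 P=17.17 Q=10.70
t=1.10: Z=14.44 P=17.71 Q=10.85
t=1.38: Z=14.38 P=18.26 Q=11.01
t=1.65: Z=14.33 P=18.80 Q=11.15
t=1.93: Z=14.27 P=19.36 Q=11.31
t=2.20: Z=14.22 P=19.90 Q=11.46
t=2.48: Z=14.16 P=20.47 Q=11.62
At T=2.48: Z=14.16 P=20.47 Q=11.62; the largest is P.

Dominant species at T: P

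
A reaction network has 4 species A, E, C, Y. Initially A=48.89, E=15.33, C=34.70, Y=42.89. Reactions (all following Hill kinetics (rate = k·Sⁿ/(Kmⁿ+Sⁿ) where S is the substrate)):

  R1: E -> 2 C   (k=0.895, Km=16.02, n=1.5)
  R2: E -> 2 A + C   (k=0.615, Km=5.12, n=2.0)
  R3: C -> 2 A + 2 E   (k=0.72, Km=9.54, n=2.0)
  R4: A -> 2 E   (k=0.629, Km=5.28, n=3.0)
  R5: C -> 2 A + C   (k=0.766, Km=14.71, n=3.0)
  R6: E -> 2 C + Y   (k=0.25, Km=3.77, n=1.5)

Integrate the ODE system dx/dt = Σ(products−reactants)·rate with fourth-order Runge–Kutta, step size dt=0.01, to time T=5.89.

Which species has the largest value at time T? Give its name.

Dominant species at T: A

RK4 with dt=0.01: 589 steps to T=5.89. Trajectory (selected grid times):
t=0.00: A=48.89 E=15.33 C=34.70 Y=42.89
t=0.65: A=51.00 E=16.22 C=35.49 Y=43.04
t=1.31: A=53.16 E=17.12 C=36.33 Y=43.18
t=1.96: A=55.31 E=17.98 C=37.17 Y=43.33
t=2.62: A=57.49 E=18.85 C=38.06 Y=43.48
t=3.27: A=59.65 E=19.70 C=38.95 Y=43.63
t=3.93: A=61.86 E=20.55 C=39.88 Y=43.79
t=4.58: A=64.04 E=21.37 C=40.81 Y=43.94
t=5.24: A=66.27 E=22.20 C=41.78 Y=44.09
t=5.89: A=68.47 E=23.01 C=42.75 Y=44.24
At T=5.89: A=68.47 E=23.01 C=42.75 Y=44.24; the largest is A.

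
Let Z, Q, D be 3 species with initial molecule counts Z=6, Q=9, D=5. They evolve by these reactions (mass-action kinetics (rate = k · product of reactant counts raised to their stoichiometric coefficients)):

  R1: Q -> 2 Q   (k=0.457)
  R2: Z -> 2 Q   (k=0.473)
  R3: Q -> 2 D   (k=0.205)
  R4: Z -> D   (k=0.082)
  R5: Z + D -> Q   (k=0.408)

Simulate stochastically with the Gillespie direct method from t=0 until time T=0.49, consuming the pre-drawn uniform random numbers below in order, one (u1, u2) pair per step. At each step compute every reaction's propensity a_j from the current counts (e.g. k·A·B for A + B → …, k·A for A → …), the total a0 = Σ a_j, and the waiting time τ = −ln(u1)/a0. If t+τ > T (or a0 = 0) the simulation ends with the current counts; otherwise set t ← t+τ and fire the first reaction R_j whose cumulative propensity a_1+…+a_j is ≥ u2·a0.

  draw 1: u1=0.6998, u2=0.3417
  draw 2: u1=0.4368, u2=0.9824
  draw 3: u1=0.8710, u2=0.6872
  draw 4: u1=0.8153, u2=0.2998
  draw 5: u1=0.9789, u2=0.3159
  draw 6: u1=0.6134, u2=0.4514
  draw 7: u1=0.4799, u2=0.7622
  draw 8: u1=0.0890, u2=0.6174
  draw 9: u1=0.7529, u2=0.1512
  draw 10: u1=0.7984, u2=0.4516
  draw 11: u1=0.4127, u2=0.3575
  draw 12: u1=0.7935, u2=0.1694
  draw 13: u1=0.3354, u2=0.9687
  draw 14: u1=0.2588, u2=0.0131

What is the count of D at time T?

D at T = 9

t=0.000: Z=6 Q=9 D=5
Draw 1: a1=4.113, a2=2.838, a3=1.845, a4=0.492, a5=12.240, a0=21.528; τ=−ln(0.6998)/21.528=0.017 → t=0.017; u2·a0=0.3417·21.528=7.356; a1+a2=6.951 < 7.356 ≤ a1+…+a3=8.796 → R3 fires; Z=6 Q=8 D=7
Draw 2: a1=3.656, a2=2.838, a3=1.640, a4=0.492, a5=17.136, a0=25.762; τ=−ln(0.4368)/25.762=0.032 → t=0.049; u2·a0=0.9824·25.762=25.309; a1+…+a4=8.626 < 25.309 ≤ a1+…+a5=25.762 → R5 fires; Z=5 Q=9 D=6
Draw 3: a1=4.113, a2=2.365, a3=1.845, a4=0.410, a5=12.240, a0=20.973; τ=−ln(0.8710)/20.973=0.007 → t=0.055; u2·a0=0.6872·20.973=14.413; a1+…+a4=8.733 < 14.413 ≤ a1+…+a5=20.973 → R5 fires; Z=4 Q=10 D=5
Draw 4: a1=4.570, a2=1.892, a3=2.050, a4=0.328, a5=8.160, a0=17.000; τ=−ln(0.8153)/17.000=0.012 → t=0.067; u2·a0=0.2998·17.000=5.097; a1=4.570 < 5.097 ≤ a1+a2=6.462 → R2 fires; Z=3 Q=12 D=5
Draw 5: a1=5.484, a2=1.419, a3=2.460, a4=0.246, a5=6.120, a0=15.729; τ=−ln(0.9789)/15.729=0.001 → t=0.069; u2·a0=0.3159·15.729=4.969 ≤ a1=5.484 → R1 fires; Z=3 Q=13 D=5
Draw 6: a1=5.941, a2=1.419, a3=2.665, a4=0.246, a5=6.120, a0=16.391; τ=−ln(0.6134)/16.391=0.030 → t=0.099; u2·a0=0.4514·16.391=7.399; a1+a2=7.360 < 7.399 ≤ a1+…+a3=10.025 → R3 fires; Z=3 Q=12 D=7
Draw 7: a1=5.484, a2=1.419, a3=2.460, a4=0.246, a5=8.568, a0=18.177; τ=−ln(0.4799)/18.177=0.040 → t=0.139; u2·a0=0.7622·18.177=13.855; a1+…+a4=9.609 < 13.855 ≤ a1+…+a5=18.177 → R5 fires; Z=2 Q=13 D=6
Draw 8: a1=5.941, a2=0.946, a3=2.665, a4=0.164, a5=4.896, a0=14.612; τ=−ln(0.0890)/14.612=0.166 → t=0.304; u2·a0=0.6174·14.612=9.021; a1+a2=6.887 < 9.021 ≤ a1+…+a3=9.552 → R3 fires; Z=2 Q=12 D=8
Draw 9: a1=5.484, a2=0.946, a3=2.460, a4=0.164, a5=6.528, a0=15.582; τ=−ln(0.7529)/15.582=0.018 → t=0.323; u2·a0=0.1512·15.582=2.356 ≤ a1=5.484 → R1 fires; Z=2 Q=13 D=8
Draw 10: a1=5.941, a2=0.946, a3=2.665, a4=0.164, a5=6.528, a0=16.244; τ=−ln(0.7984)/16.244=0.014 → t=0.337; u2·a0=0.4516·16.244=7.336; a1+a2=6.887 < 7.336 ≤ a1+…+a3=9.552 → R3 fires; Z=2 Q=12 D=10
Draw 11: a1=5.484, a2=0.946, a3=2.460, a4=0.164, a5=8.160, a0=17.214; τ=−ln(0.4127)/17.214=0.051 → t=0.388; u2·a0=0.3575·17.214=6.154; a1=5.484 < 6.154 ≤ a1+a2=6.430 → R2 fires; Z=1 Q=14 D=10
Draw 12: a1=6.398, a2=0.473, a3=2.870, a4=0.082, a5=4.080, a0=13.903; τ=−ln(0.7935)/13.903=0.017 → t=0.405; u2·a0=0.1694·13.903=2.355 ≤ a1=6.398 → R1 fires; Z=1 Q=15 D=10
Draw 13: a1=6.855, a2=0.473, a3=3.075, a4=0.082, a5=4.080, a0=14.565; τ=−ln(0.3354)/14.565=0.075 → t=0.480; u2·a0=0.9687·14.565=14.109; a1+…+a4=10.485 < 14.109 ≤ a1+…+a5=14.565 → R5 fires; Z=0 Q=16 D=9
Draw 14: a1=7.312, a2=0.000, a3=3.280, a4=0.000, a5=0.000, a0=10.592; τ=−ln(0.2588)/10.592=0.128 → t=0.607 > T=0.49: stop.
Read off D at T=0.49: 9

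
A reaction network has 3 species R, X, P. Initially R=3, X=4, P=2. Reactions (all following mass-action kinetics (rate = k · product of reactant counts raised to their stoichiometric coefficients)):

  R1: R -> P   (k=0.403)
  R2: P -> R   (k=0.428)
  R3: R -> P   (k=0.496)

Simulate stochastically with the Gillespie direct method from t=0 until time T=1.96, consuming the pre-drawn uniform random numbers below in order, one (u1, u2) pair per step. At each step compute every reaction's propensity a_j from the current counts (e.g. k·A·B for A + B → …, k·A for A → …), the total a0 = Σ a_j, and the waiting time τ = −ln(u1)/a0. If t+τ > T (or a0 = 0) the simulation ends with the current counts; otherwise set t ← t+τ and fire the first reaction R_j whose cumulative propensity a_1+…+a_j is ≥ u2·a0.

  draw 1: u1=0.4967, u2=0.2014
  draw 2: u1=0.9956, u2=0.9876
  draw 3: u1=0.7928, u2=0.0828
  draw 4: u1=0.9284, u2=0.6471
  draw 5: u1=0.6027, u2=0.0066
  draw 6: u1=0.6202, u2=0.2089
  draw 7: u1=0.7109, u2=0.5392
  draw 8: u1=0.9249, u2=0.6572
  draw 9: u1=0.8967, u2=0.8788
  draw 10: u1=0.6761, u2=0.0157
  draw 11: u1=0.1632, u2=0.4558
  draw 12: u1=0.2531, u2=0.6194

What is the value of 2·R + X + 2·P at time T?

Check how each reaction changes W = 2·R + X + 2·P (weight of products minus weight of reactants):
R1: R -> P: (2·1) − (2·1) = 2 − 2 = 0
R2: P -> R: (2·1) − (2·1) = 2 − 2 = 0
R3: R -> P: (2·1) − (2·1) = 2 − 2 = 0
Every reaction leaves W unchanged, so W is conserved and no simulation is needed: W(T) = W(0) = 2·3 + 4 + 2·2 = 14

Value at T = 14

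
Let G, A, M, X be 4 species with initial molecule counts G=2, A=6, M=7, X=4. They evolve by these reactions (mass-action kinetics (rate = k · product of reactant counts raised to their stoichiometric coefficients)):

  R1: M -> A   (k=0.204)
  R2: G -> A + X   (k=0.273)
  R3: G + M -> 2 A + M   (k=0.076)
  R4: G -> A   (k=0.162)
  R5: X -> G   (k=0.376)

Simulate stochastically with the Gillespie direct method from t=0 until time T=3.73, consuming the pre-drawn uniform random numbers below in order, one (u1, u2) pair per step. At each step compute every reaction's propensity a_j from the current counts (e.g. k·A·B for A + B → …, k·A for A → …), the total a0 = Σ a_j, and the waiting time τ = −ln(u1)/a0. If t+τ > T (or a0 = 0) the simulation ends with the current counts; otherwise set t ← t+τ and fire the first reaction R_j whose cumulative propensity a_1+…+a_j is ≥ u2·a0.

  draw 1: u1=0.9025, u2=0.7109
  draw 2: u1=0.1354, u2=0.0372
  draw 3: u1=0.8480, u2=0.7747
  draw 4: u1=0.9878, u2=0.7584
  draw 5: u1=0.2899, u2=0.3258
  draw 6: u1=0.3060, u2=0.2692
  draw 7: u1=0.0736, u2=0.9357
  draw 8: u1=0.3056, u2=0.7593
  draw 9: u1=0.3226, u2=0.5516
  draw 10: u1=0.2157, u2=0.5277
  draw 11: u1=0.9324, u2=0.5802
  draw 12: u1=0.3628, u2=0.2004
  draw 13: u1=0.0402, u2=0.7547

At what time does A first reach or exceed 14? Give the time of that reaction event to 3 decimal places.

Threshold first reached at t = 2.873

t=0.000: G=2 A=6 M=7 X=4
Draw 1: a1=1.428, a2=0.546, a3=1.064, a4=0.324, a5=1.504, a0=4.866; τ=−ln(0.9025)/4.866=0.021 → t=0.021; u2·a0=0.7109·4.866=3.459; a1+…+a4=3.362 < 3.459 ≤ a1+…+a5=4.866 → R5 fires; G=3 A=6 M=7 X=3
Draw 2: a1=1.428, a2=0.819, a3=1.596, a4=0.486, a5=1.128, a0=5.457; τ=−ln(0.1354)/5.457=0.366 → t=0.387; u2·a0=0.0372·5.457=0.203 ≤ a1=1.428 → R1 fires; G=3 A=7 M=6 X=3
Draw 3: a1=1.224, a2=0.819, a3=1.368, a4=0.486, a5=1.128, a0=5.025; τ=−ln(0.8480)/5.025=0.033 → t=0.420; u2·a0=0.7747·5.025=3.893; a1+…+a3=3.411 < 3.893 ≤ a1+…+a4=3.897 → R4 fires; G=2 A=8 M=6 X=3
Draw 4: a1=1.224, a2=0.546, a3=0.912, a4=0.324, a5=1.128, a0=4.134; τ=−ln(0.9878)/4.134=0.003 → t=0.423; u2·a0=0.7584·4.134=3.135; a1+…+a4=3.006 < 3.135 ≤ a1+…+a5=4.134 → R5 fires; G=3 A=8 M=6 X=2
Draw 5: a1=1.224, a2=0.819, a3=1.368, a4=0.486, a5=0.752, a0=4.649; τ=−ln(0.2899)/4.649=0.266 → t=0.690; u2·a0=0.3258·4.649=1.515; a1=1.224 < 1.515 ≤ a1+a2=2.043 → R2 fires; G=2 A=9 M=6 X=3
Draw 6: a1=1.224, a2=0.546, a3=0.912, a4=0.324, a5=1.128, a0=4.134; τ=−ln(0.3060)/4.134=0.286 → t=0.976; u2·a0=0.2692·4.134=1.113 ≤ a1=1.224 → R1 fires; G=2 A=10 M=5 X=3
Draw 7: a1=1.020, a2=0.546, a3=0.760, a4=0.324, a5=1.128, a0=3.778; τ=−ln(0.0736)/3.778=0.691 → t=1.667; u2·a0=0.9357·3.778=3.535; a1+…+a4=2.650 < 3.535 ≤ a1+…+a5=3.778 → R5 fires; G=3 A=10 M=5 X=2
Draw 8: a1=1.020, a2=0.819, a3=1.140, a4=0.486, a5=0.752, a0=4.217; τ=−ln(0.3056)/4.217=0.281 → t=1.948; u2·a0=0.7593·4.217=3.202; a1+…+a3=2.979 < 3.202 ≤ a1+…+a4=3.465 → R4 fires; G=2 A=11 M=5 X=2
Draw 9: a1=1.020, a2=0.546, a3=0.760, a4=0.324, a5=0.752, a0=3.402; τ=−ln(0.3226)/3.402=0.333 → t=2.280; u2·a0=0.5516·3.402=1.877; a1+a2=1.566 < 1.877 ≤ a1+…+a3=2.326 → R3 fires; G=1 A=13 M=5 X=2
Draw 10: a1=1.020, a2=0.273, a3=0.380, a4=0.162, a5=0.752, a0=2.587; τ=−ln(0.2157)/2.587=0.593 → t=2.873; u2·a0=0.5277·2.587=1.365; a1+a2=1.293 < 1.365 ≤ a1+…+a3=1.673 → R3 fires; G=0 A=15 M=5 X=2
Draw 11: a1=1.020, a2=0.000, a3=0.000, a4=0.000, a5=0.752, a0=1.772; τ=−ln(0.9324)/1.772=0.039 → t=2.913; u2·a0=0.5802·1.772=1.028; a1+…+a4=1.020 < 1.028 ≤ a1+…+a5=1.772 → R5 fires; G=1 A=15 M=5 X=1
Draw 12: a1=1.020, a2=0.273, a3=0.380, a4=0.162, a5=0.376, a0=2.211; τ=−ln(0.3628)/2.211=0.459 → t=3.371; u2·a0=0.2004·2.211=0.443 ≤ a1=1.020 → R1 fires; G=1 A=16 M=4 X=1
Draw 13: a1=0.816, a2=0.273, a3=0.304, a4=0.162, a5=0.376, a0=1.931; τ=−ln(0.0402)/1.931=1.664 → t=5.036 > T=3.73: stop.
A first becomes ≥ 14 when it reaches 15 at the event at t=2.873.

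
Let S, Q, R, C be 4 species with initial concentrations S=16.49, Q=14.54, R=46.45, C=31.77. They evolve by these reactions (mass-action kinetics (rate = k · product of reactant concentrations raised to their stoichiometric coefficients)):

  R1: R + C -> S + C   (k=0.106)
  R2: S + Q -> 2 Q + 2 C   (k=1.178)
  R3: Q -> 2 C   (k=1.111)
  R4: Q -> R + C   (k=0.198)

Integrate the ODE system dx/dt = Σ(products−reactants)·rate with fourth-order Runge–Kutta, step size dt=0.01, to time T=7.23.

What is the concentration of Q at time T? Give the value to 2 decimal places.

Q at T = 0.03

RK4 with dt=0.01: 723 steps to T=7.23. Trajectory (selected grid times):
t=0.00: S=16.49 Q=14.54 R=46.45 C=31.77
t=0.80: S=0.18 Q=35.02 R=0.26 C=263.26
t=1.61: S=0.17 Q=14.35 R=0.09 C=316.48
t=2.41: S=0.17 Q=5.93 R=0.03 C=338.06
t=3.21: S=0.17 Q=2.45 R=0.01 C=346.97
t=4.02: S=0.17 Q=1.00 R=0.01 C=350.68
t=4.82: S=0.17 Q=0.41 R=0.00 C=352.19
t=5.62: S=0.17 Q=0.17 R=0.00 C=352.81
t=6.43: S=0.17 Q=0.07 R=0.00 C=353.07
t=7.23: S=0.17 Q=0.03 R=0.00 C=353.18
Read off Q at T=7.23: 0.03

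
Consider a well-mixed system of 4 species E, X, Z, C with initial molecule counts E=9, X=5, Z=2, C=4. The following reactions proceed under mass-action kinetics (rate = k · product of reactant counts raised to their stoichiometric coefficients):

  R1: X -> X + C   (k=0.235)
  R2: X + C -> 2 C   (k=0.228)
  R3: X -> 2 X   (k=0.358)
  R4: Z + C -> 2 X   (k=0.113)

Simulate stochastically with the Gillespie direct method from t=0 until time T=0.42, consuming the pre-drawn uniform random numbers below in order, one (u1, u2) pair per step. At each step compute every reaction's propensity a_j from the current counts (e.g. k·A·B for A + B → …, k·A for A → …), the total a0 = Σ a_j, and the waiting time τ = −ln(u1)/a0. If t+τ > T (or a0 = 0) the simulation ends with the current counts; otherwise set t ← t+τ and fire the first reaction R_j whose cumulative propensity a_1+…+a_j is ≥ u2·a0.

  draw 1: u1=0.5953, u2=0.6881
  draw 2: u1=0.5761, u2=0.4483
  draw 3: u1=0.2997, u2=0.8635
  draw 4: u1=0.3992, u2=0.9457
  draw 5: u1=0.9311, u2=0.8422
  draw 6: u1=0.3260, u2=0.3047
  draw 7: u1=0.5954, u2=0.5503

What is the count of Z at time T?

t=0.000: E=9 X=5 Z=2 C=4
Draw 1: a1=1.175, a2=4.560, a3=1.790, a4=0.904, a0=8.429; τ=−ln(0.5953)/8.429=0.062 → t=0.062; u2·a0=0.6881·8.429=5.800; a1+a2=5.735 < 5.800 ≤ a1+…+a3=7.525 → R3 fires; E=9 X=6 Z=2 C=4
Draw 2: a1=1.410, a2=5.472, a3=2.148, a4=0.904, a0=9.934; τ=−ln(0.5761)/9.934=0.056 → t=0.117; u2·a0=0.4483·9.934=4.453; a1=1.410 < 4.453 ≤ a1+a2=6.882 → R2 fires; E=9 X=5 Z=2 C=5
Draw 3: a1=1.175, a2=5.700, a3=1.790, a4=1.130, a0=9.795; τ=−ln(0.2997)/9.795=0.123 → t=0.240; u2·a0=0.8635·9.795=8.458; a1+a2=6.875 < 8.458 ≤ a1+…+a3=8.665 → R3 fires; E=9 X=6 Z=2 C=5
Draw 4: a1=1.410, a2=6.840, a3=2.148, a4=1.130, a0=11.528; τ=−ln(0.3992)/11.528=0.080 → t=0.320; u2·a0=0.9457·11.528=10.902; a1+…+a3=10.398 < 10.902 ≤ a1+…+a4=11.528 → R4 fires; E=9 X=8 Z=1 C=4
Draw 5: a1=1.880, a2=7.296, a3=2.864, a4=0.452, a0=12.492; τ=−ln(0.9311)/12.492=0.006 → t=0.325; u2·a0=0.8422·12.492=10.521; a1+a2=9.176 < 10.521 ≤ a1+…+a3=12.040 → R3 fires; E=9 X=9 Z=1 C=4
Draw 6: a1=2.115, a2=8.208, a3=3.222, a4=0.452, a0=13.997; τ=−ln(0.3260)/13.997=0.080 → t=0.406; u2·a0=0.3047·13.997=4.265; a1=2.115 < 4.265 ≤ a1+a2=10.323 → R2 fires; E=9 X=8 Z=1 C=5
Draw 7: a1=1.880, a2=9.120, a3=2.864, a4=0.565, a0=14.429; τ=−ln(0.5954)/14.429=0.036 → t=0.441 > T=0.42: stop.
Read off Z at T=0.42: 1

Z at T = 1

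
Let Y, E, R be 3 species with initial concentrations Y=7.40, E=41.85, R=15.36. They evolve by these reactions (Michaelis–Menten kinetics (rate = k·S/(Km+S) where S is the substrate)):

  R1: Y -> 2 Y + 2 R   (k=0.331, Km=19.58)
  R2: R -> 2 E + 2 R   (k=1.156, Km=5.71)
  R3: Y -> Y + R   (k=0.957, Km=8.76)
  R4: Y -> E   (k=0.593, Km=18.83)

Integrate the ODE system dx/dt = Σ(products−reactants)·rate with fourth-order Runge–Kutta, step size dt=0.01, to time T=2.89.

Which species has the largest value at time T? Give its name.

RK4 with dt=0.01: 289 steps to T=2.89. Trajectory (selected grid times):
t=0.00: Y=7.40 E=41.85 R=15.36
t=0.32: Y=7.38 E=42.45 R=15.83
t=0.64: Y=7.35 E=43.04 R=16.30
t=0.96: Y=7.33 E=43.65 R=16.77
t=1.28: Y=7.30 E=44.25 R=17.25
t=1.61: Y=7.28 E=44.88 R=17.74
t=1.93: Y=7.25 E=45.50 R=18.21
t=2.25: Y=7.23 E=46.12 R=18.69
t=2.57: Y=7.21 E=46.74 R=19.17
t=2.89: Y=7.18 E=47.36 R=19.65
At T=2.89: Y=7.18 E=47.36 R=19.65; the largest is E.

Dominant species at T: E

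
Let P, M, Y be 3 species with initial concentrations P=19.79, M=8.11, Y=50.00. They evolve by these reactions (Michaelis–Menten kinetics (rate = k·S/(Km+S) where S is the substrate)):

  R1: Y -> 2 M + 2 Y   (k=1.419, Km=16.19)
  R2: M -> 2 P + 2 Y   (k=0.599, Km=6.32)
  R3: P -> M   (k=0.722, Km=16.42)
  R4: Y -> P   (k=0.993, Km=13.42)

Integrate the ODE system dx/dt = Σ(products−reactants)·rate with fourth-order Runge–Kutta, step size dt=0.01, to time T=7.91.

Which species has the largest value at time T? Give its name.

Dominant species at T: Y

RK4 with dt=0.01: 791 steps to T=7.91. Trajectory (selected grid times):
t=0.00: P=19.79 M=8.11 Y=50.00
t=0.88: P=20.75 M=10.04 Y=50.88
t=1.76: P=21.75 M=11.96 Y=51.80
t=2.64: P=22.79 M=13.88 Y=52.77
t=3.52: P=23.86 M=15.80 Y=53.77
t=4.39: P=24.93 M=17.70 Y=54.78
t=5.27: P=26.03 M=19.62 Y=55.83
t=6.15: P=27.15 M=21.55 Y=56.90
t=7.03: P=28.29 M=23.49 Y=57.99
t=7.91: P=29.43 M=25.43 Y=59.10
At T=7.91: P=29.43 M=25.43 Y=59.10; the largest is Y.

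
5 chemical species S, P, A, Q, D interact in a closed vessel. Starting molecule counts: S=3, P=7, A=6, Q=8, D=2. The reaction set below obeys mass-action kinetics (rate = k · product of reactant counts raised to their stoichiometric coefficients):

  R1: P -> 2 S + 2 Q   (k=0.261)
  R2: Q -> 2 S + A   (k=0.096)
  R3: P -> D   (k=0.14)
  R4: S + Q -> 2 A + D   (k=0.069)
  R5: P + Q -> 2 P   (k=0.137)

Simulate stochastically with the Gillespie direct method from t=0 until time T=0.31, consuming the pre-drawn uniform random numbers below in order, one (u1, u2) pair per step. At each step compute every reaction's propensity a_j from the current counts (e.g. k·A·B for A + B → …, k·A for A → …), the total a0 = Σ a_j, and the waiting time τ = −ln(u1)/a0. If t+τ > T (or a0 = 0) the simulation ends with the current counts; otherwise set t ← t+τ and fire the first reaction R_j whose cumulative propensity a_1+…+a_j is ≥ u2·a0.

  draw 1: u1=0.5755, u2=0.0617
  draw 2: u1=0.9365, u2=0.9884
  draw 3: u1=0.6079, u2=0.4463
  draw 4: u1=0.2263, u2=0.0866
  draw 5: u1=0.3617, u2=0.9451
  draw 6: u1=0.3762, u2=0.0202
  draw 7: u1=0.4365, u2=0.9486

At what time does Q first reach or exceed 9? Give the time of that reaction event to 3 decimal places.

t=0.000: S=3 P=7 A=6 Q=8 D=2
Draw 1: a1=1.827, a2=0.768, a3=0.980, a4=1.656, a5=7.672, a0=12.903; τ=−ln(0.5755)/12.903=0.043 → t=0.043; u2·a0=0.0617·12.903=0.796 ≤ a1=1.827 → R1 fires; S=5 P=6 A=6 Q=10 D=2
Draw 2: a1=1.566, a2=0.960, a3=0.840, a4=3.450, a5=8.220, a0=15.036; τ=−ln(0.9365)/15.036=0.004 → t=0.047; u2·a0=0.9884·15.036=14.862; a1+…+a4=6.816 < 14.862 ≤ a1+…+a5=15.036 → R5 fires; S=5 P=7 A=6 Q=9 D=2
Draw 3: a1=1.827, a2=0.864, a3=0.980, a4=3.105, a5=8.631, a0=15.407; τ=−ln(0.6079)/15.407=0.032 → t=0.079; u2·a0=0.4463·15.407=6.876; a1+…+a4=6.776 < 6.876 ≤ a1+…+a5=15.407 → R5 fires; S=5 P=8 A=6 Q=8 D=2
Draw 4: a1=2.088, a2=0.768, a3=1.120, a4=2.760, a5=8.768, a0=15.504; τ=−ln(0.2263)/15.504=0.096 → t=0.175; u2·a0=0.0866·15.504=1.343 ≤ a1=2.088 → R1 fires; S=7 P=7 A=6 Q=10 D=2
Draw 5: a1=1.827, a2=0.960, a3=0.980, a4=4.830, a5=9.590, a0=18.187; τ=−ln(0.3617)/18.187=0.056 → t=0.231; u2·a0=0.9451·18.187=17.189; a1+…+a4=8.597 < 17.189 ≤ a1+…+a5=18.187 → R5 fires; S=7 P=8 A=6 Q=9 D=2
Draw 6: a1=2.088, a2=0.864, a3=1.120, a4=4.347, a5=9.864, a0=18.283; τ=−ln(0.3762)/18.283=0.053 → t=0.285; u2·a0=0.0202·18.283=0.369 ≤ a1=2.088 → R1 fires; S=9 P=7 A=6 Q=11 D=2
Draw 7: a1=1.827, a2=1.056, a3=0.980, a4=6.831, a5=10.549, a0=21.243; τ=−ln(0.4365)/21.243=0.039 → t=0.324 > T=0.31: stop.
Q first becomes ≥ 9 when it reaches 10 at the event at t=0.043.

Threshold first reached at t = 0.043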